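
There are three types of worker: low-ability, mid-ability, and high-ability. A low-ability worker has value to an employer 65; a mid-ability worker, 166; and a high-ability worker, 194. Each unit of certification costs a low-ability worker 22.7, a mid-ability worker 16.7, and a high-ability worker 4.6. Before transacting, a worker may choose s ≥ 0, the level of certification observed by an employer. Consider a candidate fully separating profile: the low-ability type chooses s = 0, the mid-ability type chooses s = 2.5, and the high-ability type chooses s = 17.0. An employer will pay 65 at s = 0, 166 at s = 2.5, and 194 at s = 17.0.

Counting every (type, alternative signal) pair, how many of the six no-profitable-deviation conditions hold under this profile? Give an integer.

4

Low-ability (own payoff 65): to s=2.5 gives 166 − 22.7×2.5 = 109.25 → profitable ✗; to s=17.0 gives 194 − 22.7×17.0 = -191.9 → no gain ✓.
Mid-ability (own payoff 166 − 16.7×2.5 = 124.25): to s=0 gives 65 → no gain ✓; to s=17.0 gives 194 − 16.7×17.0 = -89.9 → no gain ✓.
High-ability (own payoff 194 − 4.6×17.0 = 115.8): to s=0 gives 65 → no gain ✓; to s=2.5 gives 166 − 4.6×2.5 = 154.5 → profitable ✗.
4 of the 6 constraints hold; not an equilibrium.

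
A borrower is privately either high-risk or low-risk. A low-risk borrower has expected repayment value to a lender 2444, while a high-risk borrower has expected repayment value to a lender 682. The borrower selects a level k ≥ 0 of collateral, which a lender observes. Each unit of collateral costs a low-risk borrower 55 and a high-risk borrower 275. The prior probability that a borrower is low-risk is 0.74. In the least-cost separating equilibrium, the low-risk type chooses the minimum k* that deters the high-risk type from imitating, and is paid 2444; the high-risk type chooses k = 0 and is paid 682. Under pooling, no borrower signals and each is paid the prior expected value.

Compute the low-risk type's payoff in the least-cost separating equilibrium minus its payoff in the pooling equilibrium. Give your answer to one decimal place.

Least-cost separating signal: k* solves 682 = 2444 − 275·k*, so k* = (2444 − 682)/275 ≈ 6.4073.
Low-risk type's separating payoff: 2444 − 55 × k* = 2444 − 55 × (2444 − 682)/275 = 2444 − 96910/275 = 2091.6.
Pooling payoff: 0.74 × 2444 + 0.26 × 682 = 1985.88.
Difference: 2091.6 − 1985.88 = 105.72, i.e. 105.7 to one decimal place.
The low-risk type prefers to separate.

105.7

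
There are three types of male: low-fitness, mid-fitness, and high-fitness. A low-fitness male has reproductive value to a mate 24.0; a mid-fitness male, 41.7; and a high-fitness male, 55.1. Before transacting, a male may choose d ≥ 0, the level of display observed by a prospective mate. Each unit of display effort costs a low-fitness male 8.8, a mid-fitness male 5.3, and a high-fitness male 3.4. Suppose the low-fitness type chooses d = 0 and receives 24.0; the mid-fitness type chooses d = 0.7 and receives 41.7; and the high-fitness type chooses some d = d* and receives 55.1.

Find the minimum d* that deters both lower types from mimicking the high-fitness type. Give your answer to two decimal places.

Mid-fitness type (on-path payoff 41.7 − 5.3×0.7 = 37.99) won't mimic when 37.99 ≥ 55.1 − 5.3·d*, i.e. d* ≥ 3.23.
Low-fitness type (on-path payoff 24.0) won't mimic when 24.0 ≥ 55.1 − 8.8·d*, i.e. d* ≥ 3.53.
Both must hold, so d* = max(3.53, 3.23) = 3.53. The low-fitness type's constraint binds.

3.53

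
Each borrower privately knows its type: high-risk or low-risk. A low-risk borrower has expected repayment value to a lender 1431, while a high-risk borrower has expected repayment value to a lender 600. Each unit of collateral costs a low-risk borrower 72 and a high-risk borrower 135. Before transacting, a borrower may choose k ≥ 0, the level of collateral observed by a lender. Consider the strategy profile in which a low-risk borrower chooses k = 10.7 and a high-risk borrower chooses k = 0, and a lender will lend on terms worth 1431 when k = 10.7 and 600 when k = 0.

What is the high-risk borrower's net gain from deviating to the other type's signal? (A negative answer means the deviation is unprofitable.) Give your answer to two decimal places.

Playing k = 0 the high-risk borrower receives 600.
Deviating to k = 10.7 brings payment 1431 at cost 135 × 10.7 = 1444.5, netting -13.5.
Gain from deviating: -13.5 − 600 = -613.50.
The gain is negative, so the high-risk type's incentive-compatibility constraint is satisfied.

-613.50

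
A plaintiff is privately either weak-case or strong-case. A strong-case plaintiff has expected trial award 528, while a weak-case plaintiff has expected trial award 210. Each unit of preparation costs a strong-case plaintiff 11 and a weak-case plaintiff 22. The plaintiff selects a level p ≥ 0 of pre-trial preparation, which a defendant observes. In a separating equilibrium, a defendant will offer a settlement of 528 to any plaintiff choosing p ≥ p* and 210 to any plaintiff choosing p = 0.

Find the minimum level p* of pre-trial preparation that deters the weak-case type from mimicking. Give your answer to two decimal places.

A weak-case plaintiff choosing p = 0 receives 210.
Imitating at p* instead would pay 528 at cost 22·p*, netting 528 − 22·p*.
Indifference: 210 = 528 − 22·p*, so p* = (528 − 210) / 22 ≈ 14.45.
This is the weak-case type's binding incentive-compatibility constraint; any p ≥ 14.45 sustains separation on that side.

14.45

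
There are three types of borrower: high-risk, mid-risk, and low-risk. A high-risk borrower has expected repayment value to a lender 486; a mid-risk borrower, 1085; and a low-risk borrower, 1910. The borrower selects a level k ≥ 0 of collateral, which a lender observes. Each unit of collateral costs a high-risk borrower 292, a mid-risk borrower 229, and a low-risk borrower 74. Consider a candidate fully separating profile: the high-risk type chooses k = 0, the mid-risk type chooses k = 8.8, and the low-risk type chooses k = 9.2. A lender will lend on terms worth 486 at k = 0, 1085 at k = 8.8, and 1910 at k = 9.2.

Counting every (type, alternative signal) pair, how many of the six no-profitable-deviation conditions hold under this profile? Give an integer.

High-risk (own payoff 486): to k=8.8 gives 1085 − 292×8.8 = -1484.6 → no gain ✓; to k=9.2 gives 1910 − 292×9.2 = -776.4 → no gain ✓.
Low-risk (own payoff 1910 − 74×9.2 = 1229.2): to k=0 gives 486 → no gain ✓; to k=8.8 gives 1085 − 74×8.8 = 433.8 → no gain ✓.
Mid-risk (own payoff 1085 − 229×8.8 = -930.2): to k=0 gives 486 → profitable ✗; to k=9.2 gives 1910 − 229×9.2 = -196.8 → profitable ✗.
4 of the 6 constraints hold; not an equilibrium.

4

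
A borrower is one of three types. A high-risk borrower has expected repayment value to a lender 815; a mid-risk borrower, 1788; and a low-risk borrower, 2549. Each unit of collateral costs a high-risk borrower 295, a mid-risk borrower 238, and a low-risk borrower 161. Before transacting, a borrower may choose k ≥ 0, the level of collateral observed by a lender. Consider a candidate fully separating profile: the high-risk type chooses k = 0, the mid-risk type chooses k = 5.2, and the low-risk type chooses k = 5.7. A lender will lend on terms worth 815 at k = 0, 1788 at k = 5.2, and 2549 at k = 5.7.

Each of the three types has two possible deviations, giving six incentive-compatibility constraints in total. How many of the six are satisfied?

High-risk (own payoff 815): to k=5.2 gives 1788 − 295×5.2 = 254 → no gain ✓; to k=5.7 gives 2549 − 295×5.7 = 867.5 → profitable ✗.
Low-risk (own payoff 2549 − 161×5.7 = 1631.3): to k=0 gives 815 → no gain ✓; to k=5.2 gives 1788 − 161×5.2 = 950.8 → no gain ✓.
Mid-risk (own payoff 1788 − 238×5.2 = 550.4): to k=0 gives 815 → profitable ✗; to k=5.7 gives 2549 − 238×5.7 = 1192.4 → profitable ✗.
3 of the 6 constraints hold; not an equilibrium.

3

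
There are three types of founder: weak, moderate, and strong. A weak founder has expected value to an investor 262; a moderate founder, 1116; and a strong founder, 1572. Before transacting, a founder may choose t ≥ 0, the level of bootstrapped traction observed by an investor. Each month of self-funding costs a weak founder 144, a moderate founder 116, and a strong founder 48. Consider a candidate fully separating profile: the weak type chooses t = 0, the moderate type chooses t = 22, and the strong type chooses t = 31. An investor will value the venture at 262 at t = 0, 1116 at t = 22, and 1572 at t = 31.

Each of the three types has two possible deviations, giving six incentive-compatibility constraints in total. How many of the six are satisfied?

4

Weak (own payoff 262): to t=22 gives 1116 − 144×22 = -2052 → no gain ✓; to t=31 gives 1572 − 144×31 = -2892 → no gain ✓.
Moderate (own payoff 1116 − 116×22 = -1436): to t=0 gives 262 → profitable ✗; to t=31 gives 1572 − 116×31 = -2024 → no gain ✓.
Strong (own payoff 1572 − 48×31 = 84): to t=0 gives 262 → profitable ✗; to t=22 gives 1116 − 48×22 = 60 → no gain ✓.
4 of the 6 constraints hold; not an equilibrium.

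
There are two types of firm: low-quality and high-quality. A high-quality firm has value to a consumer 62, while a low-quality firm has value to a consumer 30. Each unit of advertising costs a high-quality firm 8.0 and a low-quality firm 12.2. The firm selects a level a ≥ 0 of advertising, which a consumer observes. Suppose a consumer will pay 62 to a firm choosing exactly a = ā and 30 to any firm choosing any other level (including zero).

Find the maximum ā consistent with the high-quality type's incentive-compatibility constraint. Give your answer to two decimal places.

4.00

Choosing ā yields the high-quality type 62 − 8.0·ā; choosing zero yields 30.
The high-quality type is indifferent at 62 − 8.0·ā = 30, i.e. ā = (62 − 30) / 8.0 = 4.00.
For any ā above 4.00 the high-quality type would rather pool at zero, so separation collapses.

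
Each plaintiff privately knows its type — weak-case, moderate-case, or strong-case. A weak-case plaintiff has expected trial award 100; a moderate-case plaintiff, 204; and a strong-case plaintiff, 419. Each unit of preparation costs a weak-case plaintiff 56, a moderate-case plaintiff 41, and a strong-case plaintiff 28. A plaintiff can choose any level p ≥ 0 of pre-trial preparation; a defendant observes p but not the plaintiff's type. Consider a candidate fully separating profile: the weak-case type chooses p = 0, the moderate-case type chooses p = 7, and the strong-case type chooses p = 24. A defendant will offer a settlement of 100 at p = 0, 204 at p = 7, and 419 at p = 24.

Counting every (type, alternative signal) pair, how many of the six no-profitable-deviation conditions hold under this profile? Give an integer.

3

Strong-case (own payoff 419 − 28×24 = -253): to p=0 gives 100 → profitable ✗; to p=7 gives 204 − 28×7 = 8 → profitable ✗.
Weak-case (own payoff 100): to p=7 gives 204 − 56×7 = -188 → no gain ✓; to p=24 gives 419 − 56×24 = -925 → no gain ✓.
Moderate-case (own payoff 204 − 41×7 = -83): to p=0 gives 100 → profitable ✗; to p=24 gives 419 − 41×24 = -565 → no gain ✓.
3 of the 6 constraints hold; not an equilibrium.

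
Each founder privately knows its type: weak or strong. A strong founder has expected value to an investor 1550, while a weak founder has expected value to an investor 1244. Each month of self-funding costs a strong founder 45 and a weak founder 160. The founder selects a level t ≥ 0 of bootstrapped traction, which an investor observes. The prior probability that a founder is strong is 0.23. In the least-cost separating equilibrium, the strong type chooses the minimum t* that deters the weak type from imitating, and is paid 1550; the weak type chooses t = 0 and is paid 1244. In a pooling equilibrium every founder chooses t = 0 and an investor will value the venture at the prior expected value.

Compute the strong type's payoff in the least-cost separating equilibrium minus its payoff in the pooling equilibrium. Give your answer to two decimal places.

Least-cost separating signal: t* solves 1244 = 1550 − 160·t*, so t* = (1550 − 1244)/160 = 1.9125.
Strong type's separating payoff: 1550 − 45 × t* = 1550 − 45 × (1550 − 1244)/160 = 1550 − 13770/160 = 1463.9375.
Pooling payoff: 0.23 × 1550 + 0.77 × 1244 = 1314.38.
Difference: 1463.9375 − 1314.38 = 149.5575, i.e. 149.56 to two decimal places.
The strong type prefers to separate.

149.56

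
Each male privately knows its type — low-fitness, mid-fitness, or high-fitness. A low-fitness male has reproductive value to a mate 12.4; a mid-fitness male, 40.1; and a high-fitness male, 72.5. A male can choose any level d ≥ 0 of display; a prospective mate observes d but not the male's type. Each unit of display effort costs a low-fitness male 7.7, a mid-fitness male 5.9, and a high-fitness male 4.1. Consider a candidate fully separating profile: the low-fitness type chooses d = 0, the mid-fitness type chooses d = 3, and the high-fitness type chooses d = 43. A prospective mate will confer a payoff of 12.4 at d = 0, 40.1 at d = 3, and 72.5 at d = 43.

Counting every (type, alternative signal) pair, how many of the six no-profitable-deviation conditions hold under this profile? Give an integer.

Mid-fitness (own payoff 40.1 − 5.9×3 = 22.4): to d=0 gives 12.4 → no gain ✓; to d=43 gives 72.5 − 5.9×43 = -181.2 → no gain ✓.
High-fitness (own payoff 72.5 − 4.1×43 = -103.8): to d=0 gives 12.4 → profitable ✗; to d=3 gives 40.1 − 4.1×3 = 27.8 → profitable ✗.
Low-fitness (own payoff 12.4): to d=3 gives 40.1 − 7.7×3 = 17 → profitable ✗; to d=43 gives 72.5 − 7.7×43 = -258.6 → no gain ✓.
3 of the 6 constraints hold; not an equilibrium.

3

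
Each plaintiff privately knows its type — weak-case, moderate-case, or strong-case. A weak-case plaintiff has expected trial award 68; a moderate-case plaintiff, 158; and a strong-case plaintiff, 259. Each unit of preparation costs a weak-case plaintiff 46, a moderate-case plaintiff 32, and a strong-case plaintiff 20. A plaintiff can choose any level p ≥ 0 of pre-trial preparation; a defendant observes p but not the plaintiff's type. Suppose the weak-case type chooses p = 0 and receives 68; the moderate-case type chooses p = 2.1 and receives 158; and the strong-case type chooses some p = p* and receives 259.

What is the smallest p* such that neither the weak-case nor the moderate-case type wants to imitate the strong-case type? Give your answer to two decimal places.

Weak-case type (on-path payoff 68) won't mimic when 68 ≥ 259 − 46·p*, i.e. p* ≥ 4.15.
Moderate-case type (on-path payoff 158 − 32×2.1 = 90.8) won't mimic when 90.8 ≥ 259 − 32·p*, i.e. p* ≥ 5.26.
Both must hold, so p* = max(4.15, 5.26) = 5.26. The moderate-case type's constraint binds.

5.26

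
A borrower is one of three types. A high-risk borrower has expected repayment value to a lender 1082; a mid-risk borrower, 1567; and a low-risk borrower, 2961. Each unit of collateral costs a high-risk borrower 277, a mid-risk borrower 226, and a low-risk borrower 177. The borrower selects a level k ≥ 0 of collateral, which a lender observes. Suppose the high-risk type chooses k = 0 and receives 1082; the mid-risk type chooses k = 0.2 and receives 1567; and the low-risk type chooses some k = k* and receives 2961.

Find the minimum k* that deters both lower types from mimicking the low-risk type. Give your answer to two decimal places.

6.78

Mid-risk type (on-path payoff 1567 − 226×0.2 = 1521.8) won't mimic when 1521.8 ≥ 2961 − 226·k*, i.e. k* ≥ 6.37.
High-risk type (on-path payoff 1082) won't mimic when 1082 ≥ 2961 − 277·k*, i.e. k* ≥ 6.78.
Both must hold, so k* = max(6.78, 6.37) = 6.78. The high-risk type's constraint binds.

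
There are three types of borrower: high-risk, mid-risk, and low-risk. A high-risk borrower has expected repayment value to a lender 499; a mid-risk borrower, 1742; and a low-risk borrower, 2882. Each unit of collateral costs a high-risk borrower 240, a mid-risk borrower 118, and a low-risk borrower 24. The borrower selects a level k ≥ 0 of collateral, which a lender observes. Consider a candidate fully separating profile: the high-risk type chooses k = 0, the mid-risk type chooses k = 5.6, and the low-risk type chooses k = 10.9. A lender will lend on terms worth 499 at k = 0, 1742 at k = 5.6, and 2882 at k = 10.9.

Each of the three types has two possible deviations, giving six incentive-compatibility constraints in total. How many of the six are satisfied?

Mid-risk (own payoff 1742 − 118×5.6 = 1081.2): to k=0 gives 499 → no gain ✓; to k=10.9 gives 2882 − 118×10.9 = 1595.8 → profitable ✗.
High-risk (own payoff 499): to k=5.6 gives 1742 − 240×5.6 = 398 → no gain ✓; to k=10.9 gives 2882 − 240×10.9 = 266 → no gain ✓.
Low-risk (own payoff 2882 − 24×10.9 = 2620.4): to k=0 gives 499 → no gain ✓; to k=5.6 gives 1742 − 24×5.6 = 1607.6 → no gain ✓.
5 of the 6 constraints hold; not an equilibrium.

5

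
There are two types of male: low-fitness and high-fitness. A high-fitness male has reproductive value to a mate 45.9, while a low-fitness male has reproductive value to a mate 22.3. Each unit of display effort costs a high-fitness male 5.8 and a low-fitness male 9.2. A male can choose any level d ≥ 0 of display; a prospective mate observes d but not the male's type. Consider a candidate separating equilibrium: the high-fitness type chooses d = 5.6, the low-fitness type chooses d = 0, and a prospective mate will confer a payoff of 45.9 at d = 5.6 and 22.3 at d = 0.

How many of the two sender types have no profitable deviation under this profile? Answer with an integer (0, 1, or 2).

1

Low-fitness type: stay at 0 → 22.3; mimic → 45.9 − 9.2 × 5.6 = -5.62. IC holds (22.3 ≥ -5.62).
High-fitness type: signal → 45.9 − 5.8 × 5.6 = 13.42; deviate to 0 → 22.3. IC fails (13.42 < 22.3).
1 of 2 constraints hold, so this profile is not an equilibrium.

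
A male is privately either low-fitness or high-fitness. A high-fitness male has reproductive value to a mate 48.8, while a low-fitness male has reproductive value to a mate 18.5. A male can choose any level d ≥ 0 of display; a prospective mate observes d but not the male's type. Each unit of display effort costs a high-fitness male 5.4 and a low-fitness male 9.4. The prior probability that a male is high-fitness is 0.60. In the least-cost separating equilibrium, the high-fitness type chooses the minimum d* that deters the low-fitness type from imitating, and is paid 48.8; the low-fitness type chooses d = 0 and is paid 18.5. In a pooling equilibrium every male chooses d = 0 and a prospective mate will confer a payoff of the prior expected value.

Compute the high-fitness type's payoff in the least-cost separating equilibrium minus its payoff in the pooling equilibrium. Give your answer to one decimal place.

-5.3

Least-cost separating signal: d* solves 18.5 = 48.8 − 9.4·d*, so d* = (48.8 − 18.5)/9.4 ≈ 3.2234.
High-fitness type's separating payoff: 48.8 − 5.4 × d* = 48.8 − 5.4 × (48.8 − 18.5)/9.4 = 48.8 − 163.62/9.4 ≈ 31.394.
Pooling payoff: 0.60 × 48.8 + 0.40 × 18.5 = 36.68.
Difference: 31.394 − 36.68 = -5.286, i.e. -5.3 to one decimal place.
The high-fitness type would prefer the pooling outcome.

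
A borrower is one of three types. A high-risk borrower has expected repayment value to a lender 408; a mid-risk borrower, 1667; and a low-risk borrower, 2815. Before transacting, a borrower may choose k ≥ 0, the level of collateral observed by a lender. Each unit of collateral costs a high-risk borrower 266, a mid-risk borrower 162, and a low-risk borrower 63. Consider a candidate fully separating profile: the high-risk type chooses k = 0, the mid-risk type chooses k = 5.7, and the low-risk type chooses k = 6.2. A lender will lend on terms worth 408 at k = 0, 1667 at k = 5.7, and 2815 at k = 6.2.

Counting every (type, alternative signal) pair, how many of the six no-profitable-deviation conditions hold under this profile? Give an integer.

4

Low-risk (own payoff 2815 − 63×6.2 = 2424.4): to k=0 gives 408 → no gain ✓; to k=5.7 gives 1667 − 63×5.7 = 1307.9 → no gain ✓.
High-risk (own payoff 408): to k=5.7 gives 1667 − 266×5.7 = 150.8 → no gain ✓; to k=6.2 gives 2815 − 266×6.2 = 1165.8 → profitable ✗.
Mid-risk (own payoff 1667 − 162×5.7 = 743.6): to k=0 gives 408 → no gain ✓; to k=6.2 gives 2815 − 162×6.2 = 1810.6 → profitable ✗.
4 of the 6 constraints hold; not an equilibrium.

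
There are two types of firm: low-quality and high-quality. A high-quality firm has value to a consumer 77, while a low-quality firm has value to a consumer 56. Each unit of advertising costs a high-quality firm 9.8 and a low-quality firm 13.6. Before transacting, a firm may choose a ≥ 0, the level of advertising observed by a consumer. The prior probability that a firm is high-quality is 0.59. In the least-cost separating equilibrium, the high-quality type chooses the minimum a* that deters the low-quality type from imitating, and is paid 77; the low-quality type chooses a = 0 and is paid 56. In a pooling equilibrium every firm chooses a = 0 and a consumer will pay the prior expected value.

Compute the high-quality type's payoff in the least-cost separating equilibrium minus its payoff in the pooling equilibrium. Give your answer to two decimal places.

Least-cost separating signal: a* solves 56 = 77 − 13.6·a*, so a* = (77 − 56)/13.6 ≈ 1.5441.
High-quality type's separating payoff: 77 − 9.8 × a* = 77 − 9.8 × (77 − 56)/13.6 = 77 − 205.8/13.6 ≈ 61.8676.
Pooling payoff: 0.59 × 77 + 0.41 × 56 = 68.39.
Difference: 61.8676 − 68.39 = -6.5224, i.e. -6.52 to two decimal places.
The high-quality type would prefer the pooling outcome.

-6.52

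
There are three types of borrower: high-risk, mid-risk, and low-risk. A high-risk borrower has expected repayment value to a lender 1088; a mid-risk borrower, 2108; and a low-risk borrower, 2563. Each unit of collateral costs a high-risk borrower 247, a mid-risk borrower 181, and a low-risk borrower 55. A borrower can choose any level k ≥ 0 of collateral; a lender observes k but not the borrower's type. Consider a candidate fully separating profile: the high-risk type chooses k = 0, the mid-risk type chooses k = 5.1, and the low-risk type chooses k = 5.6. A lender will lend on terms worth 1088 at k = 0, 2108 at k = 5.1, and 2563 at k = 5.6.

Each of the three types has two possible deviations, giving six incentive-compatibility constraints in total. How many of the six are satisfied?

Low-risk (own payoff 2563 − 55×5.6 = 2255): to k=0 gives 1088 → no gain ✓; to k=5.1 gives 2108 − 55×5.1 = 1827.5 → no gain ✓.
Mid-risk (own payoff 2108 − 181×5.1 = 1184.9): to k=0 gives 1088 → no gain ✓; to k=5.6 gives 2563 − 181×5.6 = 1549.4 → profitable ✗.
High-risk (own payoff 1088): to k=5.1 gives 2108 − 247×5.1 = 848.3 → no gain ✓; to k=5.6 gives 2563 − 247×5.6 = 1179.8 → profitable ✗.
4 of the 6 constraints hold; not an equilibrium.

4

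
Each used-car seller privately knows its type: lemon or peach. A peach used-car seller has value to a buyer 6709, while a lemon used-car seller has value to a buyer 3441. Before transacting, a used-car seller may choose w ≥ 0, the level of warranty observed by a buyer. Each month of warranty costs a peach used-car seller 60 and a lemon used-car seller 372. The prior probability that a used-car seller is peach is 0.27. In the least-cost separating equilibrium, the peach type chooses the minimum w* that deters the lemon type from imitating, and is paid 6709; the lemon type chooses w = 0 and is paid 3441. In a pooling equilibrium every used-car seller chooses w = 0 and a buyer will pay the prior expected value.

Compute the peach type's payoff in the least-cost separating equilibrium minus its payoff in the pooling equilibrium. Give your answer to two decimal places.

1858.54

Least-cost separating signal: w* solves 3441 = 6709 − 372·w*, so w* = (6709 − 3441)/372 ≈ 8.7849.
Peach type's separating payoff: 6709 − 60 × w* = 6709 − 60 × (6709 − 3441)/372 = 6709 − 196080/372 ≈ 6181.9032.
Pooling payoff: 0.27 × 6709 + 0.73 × 3441 = 4323.36.
Difference: 6181.9032 − 4323.36 = 1858.5432, i.e. 1858.54 to two decimal places.
The peach type prefers to separate.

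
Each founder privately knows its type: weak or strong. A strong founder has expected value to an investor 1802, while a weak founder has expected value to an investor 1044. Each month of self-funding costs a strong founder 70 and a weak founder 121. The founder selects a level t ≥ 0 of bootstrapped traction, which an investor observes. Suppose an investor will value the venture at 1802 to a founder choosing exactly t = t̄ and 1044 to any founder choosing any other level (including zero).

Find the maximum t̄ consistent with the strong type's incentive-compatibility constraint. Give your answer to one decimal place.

Choosing t̄ yields the strong type 1802 − 70·t̄; choosing zero yields 1044.
The strong type is indifferent at 1802 − 70·t̄ = 1044, i.e. t̄ = (1802 − 1044) / 70 ≈ 10.8.
For any t̄ above 10.8 the strong type would rather pool at zero, so separation collapses.

10.8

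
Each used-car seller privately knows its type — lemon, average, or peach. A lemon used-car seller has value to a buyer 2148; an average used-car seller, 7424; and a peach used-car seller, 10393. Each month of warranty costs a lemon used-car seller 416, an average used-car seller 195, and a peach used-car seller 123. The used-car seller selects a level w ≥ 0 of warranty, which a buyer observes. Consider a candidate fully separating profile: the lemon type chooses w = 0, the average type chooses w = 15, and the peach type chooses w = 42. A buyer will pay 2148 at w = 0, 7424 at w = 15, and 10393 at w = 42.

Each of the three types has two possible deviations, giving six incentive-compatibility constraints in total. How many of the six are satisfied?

5

Peach (own payoff 10393 − 123×42 = 5227): to w=0 gives 2148 → no gain ✓; to w=15 gives 7424 − 123×15 = 5579 → profitable ✗.
Average (own payoff 7424 − 195×15 = 4499): to w=0 gives 2148 → no gain ✓; to w=42 gives 10393 − 195×42 = 2203 → no gain ✓.
Lemon (own payoff 2148): to w=15 gives 7424 − 416×15 = 1184 → no gain ✓; to w=42 gives 10393 − 416×42 = -7079 → no gain ✓.
5 of the 6 constraints hold; not an equilibrium.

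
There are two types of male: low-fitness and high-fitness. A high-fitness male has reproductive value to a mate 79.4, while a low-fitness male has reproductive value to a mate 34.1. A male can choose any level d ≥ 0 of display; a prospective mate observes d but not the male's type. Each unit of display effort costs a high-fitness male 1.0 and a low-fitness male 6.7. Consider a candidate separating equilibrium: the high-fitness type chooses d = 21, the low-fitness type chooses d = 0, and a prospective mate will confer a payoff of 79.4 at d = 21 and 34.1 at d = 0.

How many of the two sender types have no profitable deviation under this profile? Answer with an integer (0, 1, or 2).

Low-fitness type: stay at 0 → 34.1; mimic → 79.4 − 6.7 × 21 = -61.3. IC holds (34.1 ≥ -61.3).
High-fitness type: signal → 79.4 − 1.0 × 21 = 58.4; deviate to 0 → 34.1. IC holds (58.4 ≥ 34.1).
2 of 2 constraints hold, so this is a separating equilibrium.

2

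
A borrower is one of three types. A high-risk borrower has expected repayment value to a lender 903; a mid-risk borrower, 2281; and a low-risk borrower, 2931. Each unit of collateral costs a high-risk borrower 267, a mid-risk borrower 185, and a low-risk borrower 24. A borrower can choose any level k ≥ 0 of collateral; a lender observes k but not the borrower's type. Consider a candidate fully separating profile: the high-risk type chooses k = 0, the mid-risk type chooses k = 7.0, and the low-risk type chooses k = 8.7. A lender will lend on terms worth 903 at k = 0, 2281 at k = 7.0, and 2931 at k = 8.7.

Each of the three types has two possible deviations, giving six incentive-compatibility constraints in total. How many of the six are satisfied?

5

High-risk (own payoff 903): to k=7.0 gives 2281 − 267×7.0 = 412 → no gain ✓; to k=8.7 gives 2931 − 267×8.7 = 608.1 → no gain ✓.
Low-risk (own payoff 2931 − 24×8.7 = 2722.2): to k=0 gives 903 → no gain ✓; to k=7.0 gives 2281 − 24×7.0 = 2113 → no gain ✓.
Mid-risk (own payoff 2281 − 185×7.0 = 986): to k=0 gives 903 → no gain ✓; to k=8.7 gives 2931 − 185×8.7 = 1321.5 → profitable ✗.
5 of the 6 constraints hold; not an equilibrium.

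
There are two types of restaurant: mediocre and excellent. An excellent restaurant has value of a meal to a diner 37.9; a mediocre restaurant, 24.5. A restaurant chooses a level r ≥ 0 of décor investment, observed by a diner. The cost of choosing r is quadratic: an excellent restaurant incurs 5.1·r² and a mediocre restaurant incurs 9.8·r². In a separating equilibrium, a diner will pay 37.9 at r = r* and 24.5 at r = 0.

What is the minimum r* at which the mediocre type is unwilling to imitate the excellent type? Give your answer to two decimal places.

1.17

The mediocre type at r = 0 receives 24.5; imitating at r* yields 37.9 − 9.8·r*².
Indifference: 24.5 = 37.9 − 9.8·r*², so r*² = (37.9 − 24.5) / 9.8 ≈ 1.3673.
r* = √1.3673 ≈ 1.17.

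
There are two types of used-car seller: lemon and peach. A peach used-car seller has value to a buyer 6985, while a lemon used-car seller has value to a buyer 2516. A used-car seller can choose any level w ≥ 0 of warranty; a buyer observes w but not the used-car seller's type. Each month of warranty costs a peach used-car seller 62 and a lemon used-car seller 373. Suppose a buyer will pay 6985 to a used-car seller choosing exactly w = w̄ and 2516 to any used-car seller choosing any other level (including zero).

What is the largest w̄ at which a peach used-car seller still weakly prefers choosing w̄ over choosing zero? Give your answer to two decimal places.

Choosing w̄ yields the peach type 6985 − 62·w̄; choosing zero yields 2516.
The peach type is indifferent at 6985 − 62·w̄ = 2516, i.e. w̄ = (6985 − 2516) / 62 ≈ 72.08.
For any w̄ above 72.08 the peach type would rather pool at zero, so separation collapses.

72.08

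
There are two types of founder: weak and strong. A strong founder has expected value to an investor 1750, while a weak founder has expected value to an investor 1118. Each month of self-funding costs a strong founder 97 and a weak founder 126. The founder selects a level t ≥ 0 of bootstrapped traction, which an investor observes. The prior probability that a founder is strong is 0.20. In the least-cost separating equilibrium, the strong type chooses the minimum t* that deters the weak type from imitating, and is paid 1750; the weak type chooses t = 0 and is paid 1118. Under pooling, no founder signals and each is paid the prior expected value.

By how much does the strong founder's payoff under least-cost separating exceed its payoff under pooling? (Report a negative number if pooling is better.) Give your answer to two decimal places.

Least-cost separating signal: t* solves 1118 = 1750 − 126·t*, so t* = (1750 − 1118)/126 ≈ 5.0159.
Strong type's separating payoff: 1750 − 97 × t* = 1750 − 97 × (1750 − 1118)/126 = 1750 − 61304/126 ≈ 1263.4603.
Pooling payoff: 0.20 × 1750 + 0.80 × 1118 = 1244.4.
Difference: 1263.4603 − 1244.4 = 19.0603, i.e. 19.06 to two decimal places.
The strong type prefers to separate.

19.06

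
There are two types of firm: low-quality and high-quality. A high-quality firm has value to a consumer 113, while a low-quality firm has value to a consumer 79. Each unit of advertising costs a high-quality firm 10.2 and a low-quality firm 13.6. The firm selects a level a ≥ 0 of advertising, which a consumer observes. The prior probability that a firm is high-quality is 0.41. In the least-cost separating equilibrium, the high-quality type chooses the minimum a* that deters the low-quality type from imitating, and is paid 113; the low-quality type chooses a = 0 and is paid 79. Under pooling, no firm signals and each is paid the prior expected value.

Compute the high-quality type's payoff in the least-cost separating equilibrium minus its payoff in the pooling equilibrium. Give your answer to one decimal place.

Least-cost separating signal: a* solves 79 = 113 − 13.6·a*, so a* = (113 − 79)/13.6 = 2.5.
High-quality type's separating payoff: 113 − 10.2 × a* = 113 − 10.2 × (113 − 79)/13.6 = 113 − 346.8/13.6 = 87.5.
Pooling payoff: 0.41 × 113 + 0.59 × 79 = 92.94.
Difference: 87.5 − 92.94 = -5.44, i.e. -5.4 to one decimal place.
The high-quality type would prefer the pooling outcome.

-5.4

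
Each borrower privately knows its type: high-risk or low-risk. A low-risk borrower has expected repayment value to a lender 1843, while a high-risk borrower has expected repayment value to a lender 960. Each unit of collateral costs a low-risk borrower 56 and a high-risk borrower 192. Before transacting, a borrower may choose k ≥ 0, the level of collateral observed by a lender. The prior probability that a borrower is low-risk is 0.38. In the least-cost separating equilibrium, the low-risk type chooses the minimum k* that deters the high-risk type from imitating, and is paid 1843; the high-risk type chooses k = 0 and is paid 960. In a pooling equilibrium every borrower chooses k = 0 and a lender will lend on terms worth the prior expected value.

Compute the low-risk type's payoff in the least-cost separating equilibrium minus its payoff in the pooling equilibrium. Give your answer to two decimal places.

289.92

Least-cost separating signal: k* solves 960 = 1843 − 192·k*, so k* = (1843 − 960)/192 ≈ 4.5990.
Low-risk type's separating payoff: 1843 − 56 × k* = 1843 − 56 × (1843 − 960)/192 = 1843 − 49448/192 ≈ 1585.4583.
Pooling payoff: 0.38 × 1843 + 0.62 × 960 = 1295.54.
Difference: 1585.4583 − 1295.54 = 289.9183, i.e. 289.92 to two decimal places.
The low-risk type prefers to separate.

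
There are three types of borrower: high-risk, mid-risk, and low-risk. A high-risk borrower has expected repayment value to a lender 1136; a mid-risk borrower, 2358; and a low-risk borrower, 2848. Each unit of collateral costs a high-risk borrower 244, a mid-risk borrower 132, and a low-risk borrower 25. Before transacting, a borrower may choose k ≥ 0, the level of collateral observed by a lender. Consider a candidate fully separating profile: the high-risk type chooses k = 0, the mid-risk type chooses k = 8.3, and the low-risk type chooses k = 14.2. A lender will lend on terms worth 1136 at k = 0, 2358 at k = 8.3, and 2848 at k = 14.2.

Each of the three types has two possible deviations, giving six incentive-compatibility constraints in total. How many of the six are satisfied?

High-risk (own payoff 1136): to k=8.3 gives 2358 − 244×8.3 = 332.8 → no gain ✓; to k=14.2 gives 2848 − 244×14.2 = -616.8 → no gain ✓.
Mid-risk (own payoff 2358 − 132×8.3 = 1262.4): to k=0 gives 1136 → no gain ✓; to k=14.2 gives 2848 − 132×14.2 = 973.6 → no gain ✓.
Low-risk (own payoff 2848 − 25×14.2 = 2493): to k=0 gives 1136 → no gain ✓; to k=8.3 gives 2358 − 25×8.3 = 2150.5 → no gain ✓.
6 of the 6 constraints hold; this profile is a separating equilibrium.

6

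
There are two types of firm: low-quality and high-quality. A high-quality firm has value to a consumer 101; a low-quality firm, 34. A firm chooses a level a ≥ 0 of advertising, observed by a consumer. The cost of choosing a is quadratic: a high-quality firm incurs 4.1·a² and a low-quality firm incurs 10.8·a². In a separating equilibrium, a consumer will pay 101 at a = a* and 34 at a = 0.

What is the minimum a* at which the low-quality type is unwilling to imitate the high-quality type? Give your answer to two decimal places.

2.49

The low-quality type at a = 0 receives 34; imitating at a* yields 101 − 10.8·a*².
Indifference: 34 = 101 − 10.8·a*², so a*² = (101 − 34) / 10.8 ≈ 6.2037.
a* = √6.2037 ≈ 2.49.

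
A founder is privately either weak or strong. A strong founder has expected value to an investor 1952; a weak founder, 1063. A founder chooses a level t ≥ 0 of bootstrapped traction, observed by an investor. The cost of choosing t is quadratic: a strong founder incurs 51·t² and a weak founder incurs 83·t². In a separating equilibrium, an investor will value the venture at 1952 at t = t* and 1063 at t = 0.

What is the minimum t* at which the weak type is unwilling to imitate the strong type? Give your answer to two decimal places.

The weak type at t = 0 receives 1063; imitating at t* yields 1952 − 83·t*².
Indifference: 1063 = 1952 − 83·t*², so t*² = (1952 − 1063) / 83 ≈ 10.7108.
t* = √10.7108 ≈ 3.27.

3.27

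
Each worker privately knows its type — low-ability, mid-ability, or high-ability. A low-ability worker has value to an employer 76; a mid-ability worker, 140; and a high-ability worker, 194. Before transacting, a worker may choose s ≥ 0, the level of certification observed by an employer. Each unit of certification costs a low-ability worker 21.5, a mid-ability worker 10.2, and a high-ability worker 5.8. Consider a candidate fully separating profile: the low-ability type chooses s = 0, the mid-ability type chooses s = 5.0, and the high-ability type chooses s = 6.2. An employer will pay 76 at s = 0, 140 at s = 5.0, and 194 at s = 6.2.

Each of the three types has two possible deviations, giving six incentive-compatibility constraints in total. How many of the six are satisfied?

5

Mid-ability (own payoff 140 − 10.2×5.0 = 89): to s=0 gives 76 → no gain ✓; to s=6.2 gives 194 − 10.2×6.2 = 130.76 → profitable ✗.
Low-ability (own payoff 76): to s=5.0 gives 140 − 21.5×5.0 = 32.5 → no gain ✓; to s=6.2 gives 194 − 21.5×6.2 = 60.7 → no gain ✓.
High-ability (own payoff 194 − 5.8×6.2 = 158.04): to s=0 gives 76 → no gain ✓; to s=5.0 gives 140 − 5.8×5.0 = 111 → no gain ✓.
5 of the 6 constraints hold; not an equilibrium.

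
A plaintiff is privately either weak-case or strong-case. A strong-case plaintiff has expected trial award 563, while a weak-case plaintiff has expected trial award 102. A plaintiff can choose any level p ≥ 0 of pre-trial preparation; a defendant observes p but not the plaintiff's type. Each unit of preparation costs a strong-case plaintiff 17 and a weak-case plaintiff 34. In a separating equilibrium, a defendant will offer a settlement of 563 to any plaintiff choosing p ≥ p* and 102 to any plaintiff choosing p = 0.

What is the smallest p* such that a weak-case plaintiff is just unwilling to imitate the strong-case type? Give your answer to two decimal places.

A weak-case plaintiff choosing p = 0 receives 102.
Imitating at p* instead would pay 563 at cost 34·p*, netting 563 − 34·p*.
Indifference: 102 = 563 − 34·p*, so p* = (563 − 102) / 34 ≈ 13.56.
This is the weak-case type's binding incentive-compatibility constraint; any p ≥ 13.56 sustains separation on that side.

13.56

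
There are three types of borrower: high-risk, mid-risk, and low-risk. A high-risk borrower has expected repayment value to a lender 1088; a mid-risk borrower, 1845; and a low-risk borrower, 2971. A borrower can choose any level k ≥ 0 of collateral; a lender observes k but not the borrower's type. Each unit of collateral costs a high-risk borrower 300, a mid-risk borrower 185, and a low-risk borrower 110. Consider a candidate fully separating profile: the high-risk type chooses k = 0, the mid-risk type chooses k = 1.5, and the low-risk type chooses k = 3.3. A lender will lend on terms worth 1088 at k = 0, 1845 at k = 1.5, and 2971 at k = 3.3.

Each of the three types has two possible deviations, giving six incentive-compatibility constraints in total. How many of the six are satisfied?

3

High-risk (own payoff 1088): to k=1.5 gives 1845 − 300×1.5 = 1395 → profitable ✗; to k=3.3 gives 2971 − 300×3.3 = 1981 → profitable ✗.
Low-risk (own payoff 2971 − 110×3.3 = 2608): to k=0 gives 1088 → no gain ✓; to k=1.5 gives 1845 − 110×1.5 = 1680 → no gain ✓.
Mid-risk (own payoff 1845 − 185×1.5 = 1567.5): to k=0 gives 1088 → no gain ✓; to k=3.3 gives 2971 − 185×3.3 = 2360.5 → profitable ✗.
3 of the 6 constraints hold; not an equilibrium.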